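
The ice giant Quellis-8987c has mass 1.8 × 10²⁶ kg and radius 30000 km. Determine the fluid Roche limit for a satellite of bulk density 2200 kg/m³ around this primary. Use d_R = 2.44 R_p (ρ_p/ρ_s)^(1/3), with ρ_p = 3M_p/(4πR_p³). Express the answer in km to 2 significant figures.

ρ_p = 3M_p/(4πR_p³) = 3 × (1.8 × 10²⁶) / (4π × (3.0 × 10⁷ m)³) = 1600 kg/m³
d_R = 2.44 × 30000 km × (1600/2200)^(1/3)
    = 66000 km

66000 km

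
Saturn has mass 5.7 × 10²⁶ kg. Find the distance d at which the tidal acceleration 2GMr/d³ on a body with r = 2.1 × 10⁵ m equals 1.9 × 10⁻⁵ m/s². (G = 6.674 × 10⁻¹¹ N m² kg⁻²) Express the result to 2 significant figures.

2GMr/d³ = a_tidal  ⇒  d = (2GMr / a_tidal)^(1/3)
d = (2 × 6.674×10⁻¹¹ × (5.7 × 10²⁶) × (2.1 × 10⁵) / (1.9 × 10⁻⁵))^(1/3)
  = 9.4 × 10⁸ m

9.4 × 10⁸ m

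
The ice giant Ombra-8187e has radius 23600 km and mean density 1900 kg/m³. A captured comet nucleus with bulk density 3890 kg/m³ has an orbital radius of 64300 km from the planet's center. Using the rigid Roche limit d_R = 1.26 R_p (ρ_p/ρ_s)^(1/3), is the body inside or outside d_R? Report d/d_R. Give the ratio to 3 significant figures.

outside; d/d_R ≈ 2.75

d_R = 1.26 × (23600 km) × (1900/3890)^(1/3) = 23420 km
d/d_R = (64300) / (23420) = 2.75
Since d/d_R > 1, the body is outside the Roche limit.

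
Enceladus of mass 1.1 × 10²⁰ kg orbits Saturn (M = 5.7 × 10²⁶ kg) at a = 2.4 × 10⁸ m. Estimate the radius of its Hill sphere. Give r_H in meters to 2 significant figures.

9.6 × 10⁵ m

r_H ≈ a (m/3M)^(1/3)
    = (2.4 × 10⁸) × (1.1 × 10²⁰ / (3 × 5.7 × 10²⁶))^(1/3)
    = 9.6 × 10⁵ m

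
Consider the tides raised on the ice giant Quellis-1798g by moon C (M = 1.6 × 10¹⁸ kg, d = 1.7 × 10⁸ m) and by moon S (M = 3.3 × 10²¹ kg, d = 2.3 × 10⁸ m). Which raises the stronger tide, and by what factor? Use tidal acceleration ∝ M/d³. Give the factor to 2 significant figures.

Moon S, by a factor of ≈ 830

Tidal stretch scales as M/d³; compute that for each body.
Moon C: (1.6 × 10¹⁸) / (1.7 × 10⁸)³ = 3.257 × 10⁻⁷
Moon S: (3.3 × 10²¹) / (2.3 × 10⁸)³ = 2.712 × 10⁻⁴
Ratio (larger/smaller) = 830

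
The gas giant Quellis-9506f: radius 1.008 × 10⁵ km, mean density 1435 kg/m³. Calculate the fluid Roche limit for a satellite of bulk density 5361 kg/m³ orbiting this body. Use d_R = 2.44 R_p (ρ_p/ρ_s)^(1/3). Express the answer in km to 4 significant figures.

1.585 × 10⁵ km

d_R = 2.44 × 1.008 × 10⁵ km × (1435/5361)^(1/3)
    = 1.585 × 10⁵ km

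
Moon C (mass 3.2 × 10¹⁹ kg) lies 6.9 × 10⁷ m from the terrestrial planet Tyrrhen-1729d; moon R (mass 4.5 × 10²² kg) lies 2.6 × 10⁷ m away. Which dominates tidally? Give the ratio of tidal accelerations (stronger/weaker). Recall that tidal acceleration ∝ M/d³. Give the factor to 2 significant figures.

Moon R, by a factor of ≈ 26000

Tidal acceleration ∝ M/d³, so compare M/d³ for each.
Moon C: (3.2 × 10¹⁹) / (6.9 × 10⁷)³ = 9.741 × 10⁻⁵
Moon R: (4.5 × 10²²) / (2.6 × 10⁷)³ = 2.560
Ratio (larger/smaller) = 26000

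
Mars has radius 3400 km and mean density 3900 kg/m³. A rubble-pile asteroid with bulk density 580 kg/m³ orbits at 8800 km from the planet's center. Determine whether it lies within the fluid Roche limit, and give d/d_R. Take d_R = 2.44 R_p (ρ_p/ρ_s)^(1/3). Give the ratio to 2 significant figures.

inside; d/d_R ≈ 0.56

d_R = 2.44 × (3400 km) × (3900/580)^(1/3) = 15660 km
d/d_R = (8800) / (15660) = 0.56
Since d/d_R < 1, the body is inside the Roche limit.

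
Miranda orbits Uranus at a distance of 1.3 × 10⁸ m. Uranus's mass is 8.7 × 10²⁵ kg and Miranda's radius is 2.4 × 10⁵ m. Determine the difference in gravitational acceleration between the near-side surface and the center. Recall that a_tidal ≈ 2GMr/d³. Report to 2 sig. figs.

Differencing GM/(d−r)² and GM/d² to first order in r/d gives 2GMr/d³.
a_tidal = 2GMr/d³
        = 2 × (6.674 × 10⁻¹¹) × (8.7 × 10²⁵) × (2.4 × 10⁵) / (1.3 × 10⁸)³
        = 1.3 × 10⁻³ m/s²

1.3 × 10⁻³ m/s²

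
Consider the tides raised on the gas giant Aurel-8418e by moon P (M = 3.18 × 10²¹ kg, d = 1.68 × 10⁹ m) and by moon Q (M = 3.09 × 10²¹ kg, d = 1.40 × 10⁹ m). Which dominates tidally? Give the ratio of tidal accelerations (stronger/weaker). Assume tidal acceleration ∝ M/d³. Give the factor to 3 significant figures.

Moon Q, by a factor of ≈ 1.68

Tidal stretch scales as M/d³; compute that for each body.
Moon P: (3.18 × 10²¹) / (1.68 × 10⁹)³ = 6.707 × 10⁻⁷
Moon Q: (3.09 × 10²¹) / (1.40 × 10⁹)³ = 1.126 × 10⁻⁶
Ratio (larger/smaller) = 1.68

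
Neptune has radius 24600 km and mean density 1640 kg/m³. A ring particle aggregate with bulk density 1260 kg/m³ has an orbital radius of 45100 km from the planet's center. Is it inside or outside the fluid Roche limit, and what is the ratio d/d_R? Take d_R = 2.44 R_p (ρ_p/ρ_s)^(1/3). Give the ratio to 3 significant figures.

inside; d/d_R ≈ 0.688

d_R = 2.44 × (24600 km) × (1640/1260)^(1/3) = 65540 km
d/d_R = (45100) / (65540) = 0.688
Since d/d_R < 1, the body is inside the Roche limit.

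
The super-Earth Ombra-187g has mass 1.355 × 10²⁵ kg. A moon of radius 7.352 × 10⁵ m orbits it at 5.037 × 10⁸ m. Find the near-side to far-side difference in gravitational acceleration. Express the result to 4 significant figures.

2.081 × 10⁻⁵ m/s²

Δg = 4GMr/d³
   = 4 × (6.674 × 10⁻¹¹) × (1.355 × 10²⁵) × (7.352 × 10⁵) / (5.037 × 10⁸)³
   = 2.081 × 10⁻⁵ m/s²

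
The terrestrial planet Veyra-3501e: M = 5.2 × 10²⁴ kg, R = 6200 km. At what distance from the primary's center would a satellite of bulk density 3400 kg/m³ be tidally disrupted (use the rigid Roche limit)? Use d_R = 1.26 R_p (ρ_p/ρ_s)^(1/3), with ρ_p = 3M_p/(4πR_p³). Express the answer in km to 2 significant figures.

9000 km

ρ_p = 3M_p/(4πR_p³) = 3 × (5.2 × 10²⁴) / (4π × (6.2 × 10⁶ m)³) = 5200 kg/m³
d_R = 1.26 × 6200 km × (5200/3400)^(1/3)
    = 9000 km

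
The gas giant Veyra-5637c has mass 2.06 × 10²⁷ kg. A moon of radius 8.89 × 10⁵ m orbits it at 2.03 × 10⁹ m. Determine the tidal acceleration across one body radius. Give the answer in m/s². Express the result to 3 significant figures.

Δa = 2GMr/d³
   = 2 × (6.674 × 10⁻¹¹) × (2.06 × 10²⁷) × (8.89 × 10⁵) / (2.03 × 10⁹)³
   = 2.92 × 10⁻⁵ m/s²

2.92 × 10⁻⁵ m/s²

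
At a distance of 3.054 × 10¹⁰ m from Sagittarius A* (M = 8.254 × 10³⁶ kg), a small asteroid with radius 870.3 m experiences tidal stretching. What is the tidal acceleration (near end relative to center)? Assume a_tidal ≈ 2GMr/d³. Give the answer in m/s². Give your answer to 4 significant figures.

3.366 × 10⁻² m/s²

a_tidal = 2GMr/d³
        = 2 × (6.674 × 10⁻¹¹) × (8.254 × 10³⁶) × (870.3) / (3.054 × 10¹⁰)³
        = 3.366 × 10⁻² m/s²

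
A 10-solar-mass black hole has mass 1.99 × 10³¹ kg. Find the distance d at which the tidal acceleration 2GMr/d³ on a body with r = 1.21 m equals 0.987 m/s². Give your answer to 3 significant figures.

2GMr/d³ = a_tidal  ⇒  d = (2GMr / a_tidal)^(1/3)
d = (2 × 6.674×10⁻¹¹ × (1.99 × 10³¹) × (1.21) / (0.987))^(1/3)
  = 1.48 × 10⁷ m

1.48 × 10⁷ m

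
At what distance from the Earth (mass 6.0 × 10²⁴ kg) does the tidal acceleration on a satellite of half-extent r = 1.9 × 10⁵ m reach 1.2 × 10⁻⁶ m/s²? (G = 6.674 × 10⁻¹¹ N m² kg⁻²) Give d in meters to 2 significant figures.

2GMr/d³ = a_tidal  ⇒  d = (2GMr / a_tidal)^(1/3)
d = (2 × 6.674×10⁻¹¹ × (6.0 × 10²⁴) × (1.9 × 10⁵) / (1.2 × 10⁻⁶))^(1/3)
  = 5.0 × 10⁸ m

5.0 × 10⁸ m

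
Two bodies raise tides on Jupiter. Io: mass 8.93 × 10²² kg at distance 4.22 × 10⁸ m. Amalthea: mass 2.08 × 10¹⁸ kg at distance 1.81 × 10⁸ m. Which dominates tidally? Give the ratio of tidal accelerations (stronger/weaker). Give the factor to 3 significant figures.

Io, by a factor of ≈ 3390

Tidal acceleration ∝ M/d³, so compare M/d³ for each.
Io: (8.93 × 10²²) / (4.22 × 10⁸)³ = 1.188 × 10⁻³
Amalthea: (2.08 × 10¹⁸) / (1.81 × 10⁸)³ = 3.508 × 10⁻⁷
Ratio (larger/smaller) = 3390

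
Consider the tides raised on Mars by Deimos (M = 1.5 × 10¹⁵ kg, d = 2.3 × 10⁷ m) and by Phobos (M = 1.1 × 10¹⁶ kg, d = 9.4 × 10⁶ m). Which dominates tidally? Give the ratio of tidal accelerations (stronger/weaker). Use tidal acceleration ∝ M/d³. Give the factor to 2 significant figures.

Tidal stretch scales as M/d³; compute that for each body.
Deimos: (1.5 × 10¹⁵) / (2.3 × 10⁷)³ = 1.233 × 10⁻⁷
Phobos: (1.1 × 10¹⁶) / (9.4 × 10⁶)³ = 1.324 × 10⁻⁵
Ratio (larger/smaller) = 110

Phobos, by a factor of ≈ 110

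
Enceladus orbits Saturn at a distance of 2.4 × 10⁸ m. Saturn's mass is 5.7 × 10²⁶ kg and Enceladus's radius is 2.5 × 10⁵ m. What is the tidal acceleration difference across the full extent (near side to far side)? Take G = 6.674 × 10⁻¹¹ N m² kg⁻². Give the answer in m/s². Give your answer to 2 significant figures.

Δg = 4GMr/d³
   = 4 × (6.674 × 10⁻¹¹) × (5.7 × 10²⁶) × (2.5 × 10⁵) / (2.4 × 10⁸)³
   = 2.8 × 10⁻³ m/s²

2.8 × 10⁻³ m/s²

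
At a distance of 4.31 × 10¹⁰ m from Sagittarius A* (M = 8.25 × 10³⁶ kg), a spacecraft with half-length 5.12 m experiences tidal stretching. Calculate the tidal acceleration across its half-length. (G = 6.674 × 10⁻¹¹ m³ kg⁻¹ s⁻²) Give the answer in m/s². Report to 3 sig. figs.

a_tidal = 2GMr/d³
        = 2 × (6.674 × 10⁻¹¹) × (8.25 × 10³⁶) × (5.12) / (4.31 × 10¹⁰)³
        = 7.04 × 10⁻⁵ m/s²

7.04 × 10⁻⁵ m/s²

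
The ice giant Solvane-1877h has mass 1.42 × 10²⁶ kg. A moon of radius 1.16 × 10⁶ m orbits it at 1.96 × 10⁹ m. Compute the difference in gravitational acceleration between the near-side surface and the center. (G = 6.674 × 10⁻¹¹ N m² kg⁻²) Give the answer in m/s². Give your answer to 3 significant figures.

2.92 × 10⁻⁶ m/s²

Δa = 2GMr/d³
   = 2 × (6.674 × 10⁻¹¹) × (1.42 × 10²⁶) × (1.16 × 10⁶) / (1.96 × 10⁹)³
   = 2.92 × 10⁻⁶ m/s²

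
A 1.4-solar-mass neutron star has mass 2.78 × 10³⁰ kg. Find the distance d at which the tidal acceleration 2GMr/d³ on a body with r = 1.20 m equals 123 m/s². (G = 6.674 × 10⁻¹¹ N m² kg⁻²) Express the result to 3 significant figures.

2GMr/d³ = a_tidal  ⇒  d = (2GMr / a_tidal)^(1/3)
d = (2 × 6.674×10⁻¹¹ × (2.78 × 10³⁰) × (1.20) / (123))^(1/3)
  = 1.54 × 10⁶ m

1.54 × 10⁶ m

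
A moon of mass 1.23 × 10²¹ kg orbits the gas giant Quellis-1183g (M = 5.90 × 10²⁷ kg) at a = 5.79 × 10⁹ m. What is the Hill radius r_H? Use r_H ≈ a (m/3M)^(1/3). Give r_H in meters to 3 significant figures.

2.38 × 10⁷ m

r_H ≈ a (m/3M)^(1/3)
    = (5.79 × 10⁹) × (1.23 × 10²¹ / (3 × 5.90 × 10²⁷))^(1/3)
    = 2.38 × 10⁷ m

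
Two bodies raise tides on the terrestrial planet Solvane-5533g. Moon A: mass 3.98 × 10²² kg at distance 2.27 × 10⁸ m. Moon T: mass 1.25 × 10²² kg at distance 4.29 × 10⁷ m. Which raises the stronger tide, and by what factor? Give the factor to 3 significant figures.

Compare M/d³ for the two perturbers:
Moon A: (3.98 × 10²²) / (2.27 × 10⁸)³ = 3.403 × 10⁻³
Moon T: (1.25 × 10²²) / (4.29 × 10⁷)³ = 1.583 × 10⁻¹
Ratio (larger/smaller) = 46.5

Moon T, by a factor of ≈ 46.5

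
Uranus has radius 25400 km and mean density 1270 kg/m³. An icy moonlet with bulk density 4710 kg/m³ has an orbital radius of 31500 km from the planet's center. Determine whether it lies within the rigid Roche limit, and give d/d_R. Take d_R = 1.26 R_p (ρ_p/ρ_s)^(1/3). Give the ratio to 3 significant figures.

outside; d/d_R ≈ 1.52

d_R = 1.26 × (25400 km) × (1270/4710)^(1/3) = 20680 km
d/d_R = (31500) / (20680) = 1.52
Since d/d_R > 1, the body is outside the Roche limit.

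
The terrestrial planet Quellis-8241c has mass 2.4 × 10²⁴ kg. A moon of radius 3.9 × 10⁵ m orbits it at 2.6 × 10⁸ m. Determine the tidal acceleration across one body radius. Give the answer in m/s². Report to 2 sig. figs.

Since r ≪ d, expand the inverse-square field across one radius to get the leading 2GMr/d³ term.
a_tidal = 2GMr/d³
        = 2 × (6.674 × 10⁻¹¹) × (2.4 × 10²⁴) × (3.9 × 10⁵) / (2.6 × 10⁸)³
        = 7.1 × 10⁻⁶ m/s²

7.1 × 10⁻⁶ m/s²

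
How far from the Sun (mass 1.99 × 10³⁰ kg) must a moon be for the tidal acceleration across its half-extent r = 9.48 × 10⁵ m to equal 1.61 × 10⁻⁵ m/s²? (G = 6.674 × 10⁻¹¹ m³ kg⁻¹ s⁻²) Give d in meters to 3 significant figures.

2GMr/d³ = a_tidal  ⇒  d = (2GMr / a_tidal)^(1/3)
d = (2 × 6.674×10⁻¹¹ × (1.99 × 10³⁰) × (9.48 × 10⁵) / (1.61 × 10⁻⁵))^(1/3)
  = 2.50 × 10¹⁰ m

2.50 × 10¹⁰ m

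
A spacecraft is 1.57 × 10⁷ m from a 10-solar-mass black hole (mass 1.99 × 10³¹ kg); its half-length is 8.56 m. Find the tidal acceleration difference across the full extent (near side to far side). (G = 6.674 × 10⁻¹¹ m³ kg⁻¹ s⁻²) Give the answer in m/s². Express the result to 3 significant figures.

1.18 × 10¹ m/s²

Differencing GM/(d−r)² and GM/(d+r)² to first order in r/d gives 4GMr/d³.
Δg = 4GMr/d³
   = 4 × (6.674 × 10⁻¹¹) × (1.99 × 10³¹) × (8.56) / (1.57 × 10⁷)³
   = 1.18 × 10¹ m/s²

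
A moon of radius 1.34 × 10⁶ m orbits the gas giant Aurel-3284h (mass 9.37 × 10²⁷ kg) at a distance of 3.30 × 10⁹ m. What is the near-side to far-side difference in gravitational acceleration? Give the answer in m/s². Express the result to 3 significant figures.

Differencing GM/(d−r)² and GM/(d+r)² to first order in r/d gives 4GMr/d³.
a_tidal = 4GMr/d³
        = 4 × (6.674 × 10⁻¹¹) × (9.37 × 10²⁷) × (1.34 × 10⁶) / (3.30 × 10⁹)³
        = 9.33 × 10⁻⁵ m/s²

9.33 × 10⁻⁵ m/s²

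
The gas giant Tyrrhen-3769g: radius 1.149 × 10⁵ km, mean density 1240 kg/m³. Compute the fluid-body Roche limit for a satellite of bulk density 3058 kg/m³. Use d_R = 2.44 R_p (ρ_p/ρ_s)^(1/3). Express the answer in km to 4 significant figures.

2.075 × 10⁵ km

d_R = 2.44 × 1.149 × 10⁵ km × (1240/3058)^(1/3)
    = 2.075 × 10⁵ km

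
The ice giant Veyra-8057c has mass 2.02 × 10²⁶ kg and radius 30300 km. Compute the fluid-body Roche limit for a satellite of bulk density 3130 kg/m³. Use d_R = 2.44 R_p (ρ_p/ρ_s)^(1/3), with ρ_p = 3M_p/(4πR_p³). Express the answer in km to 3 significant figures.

60700 km

ρ_p = 3M_p/(4πR_p³) = 3 × (2.02 × 10²⁶) / (4π × (3.03 × 10⁷ m)³) = 1730 kg/m³
d_R = 2.44 × 30300 km × (1730/3130)^(1/3)
    = 60700 km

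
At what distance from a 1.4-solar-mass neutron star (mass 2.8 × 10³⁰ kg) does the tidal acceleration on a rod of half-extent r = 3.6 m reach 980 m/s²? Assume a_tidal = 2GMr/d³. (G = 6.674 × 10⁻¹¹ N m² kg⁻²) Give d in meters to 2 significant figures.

2GMr/d³ = a_tidal  ⇒  d = (2GMr / a_tidal)^(1/3)
d = (2 × 6.674×10⁻¹¹ × (2.8 × 10³⁰) × (3.6) / (980))^(1/3)
  = 1.1 × 10⁶ m

1.1 × 10⁶ m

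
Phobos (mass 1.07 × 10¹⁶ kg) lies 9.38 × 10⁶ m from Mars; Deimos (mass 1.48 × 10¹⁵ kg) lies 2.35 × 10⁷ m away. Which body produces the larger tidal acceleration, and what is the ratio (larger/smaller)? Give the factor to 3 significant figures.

The tide-raising term goes as M/d³ (the gradient of a 1/d² field).
Phobos: (1.07 × 10¹⁶) / (9.38 × 10⁶)³ = 1.297 × 10⁻⁵
Deimos: (1.48 × 10¹⁵) / (2.35 × 10⁷)³ = 1.140 × 10⁻⁷
Ratio (larger/smaller) = 114

Phobos, by a factor of ≈ 114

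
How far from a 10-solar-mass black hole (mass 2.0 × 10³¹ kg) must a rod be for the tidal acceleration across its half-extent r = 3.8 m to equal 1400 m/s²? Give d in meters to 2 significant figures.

2GMr/d³ = a_tidal  ⇒  d = (2GMr / a_tidal)^(1/3)
d = (2 × 6.674×10⁻¹¹ × (2.0 × 10³¹) × (3.8) / (1400))^(1/3)
  = 1.9 × 10⁶ m

1.9 × 10⁶ m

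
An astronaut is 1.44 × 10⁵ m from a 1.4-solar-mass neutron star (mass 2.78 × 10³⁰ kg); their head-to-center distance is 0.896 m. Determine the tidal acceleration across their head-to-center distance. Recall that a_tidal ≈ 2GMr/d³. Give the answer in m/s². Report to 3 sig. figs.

1.11 × 10⁵ m/s²

Δg = 2GMr/d³
   = 2 × (6.674 × 10⁻¹¹) × (2.78 × 10³⁰) × (0.896) / (1.44 × 10⁵)³
   = 1.11 × 10⁵ m/s²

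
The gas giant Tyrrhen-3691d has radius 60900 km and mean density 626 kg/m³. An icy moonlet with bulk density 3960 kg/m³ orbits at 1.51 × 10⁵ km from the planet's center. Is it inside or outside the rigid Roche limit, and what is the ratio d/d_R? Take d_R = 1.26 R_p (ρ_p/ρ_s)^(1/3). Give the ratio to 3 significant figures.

d_R = 1.26 × (60900 km) × (626/3960)^(1/3) = 41490 km
d/d_R = (1.51 × 10⁵) / (41490) = 3.64
Since d/d_R > 1, the body is outside the Roche limit.

outside; d/d_R ≈ 3.64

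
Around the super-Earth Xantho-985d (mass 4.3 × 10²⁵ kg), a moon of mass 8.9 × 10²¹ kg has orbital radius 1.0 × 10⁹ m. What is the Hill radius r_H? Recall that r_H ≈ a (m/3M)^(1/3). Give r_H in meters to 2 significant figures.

4.1 × 10⁷ m

r_H ≈ a (m/3M)^(1/3)
    = (1.0 × 10⁹) × (8.9 × 10²¹ / (3 × 4.3 × 10²⁵))^(1/3)
    = 4.1 × 10⁷ m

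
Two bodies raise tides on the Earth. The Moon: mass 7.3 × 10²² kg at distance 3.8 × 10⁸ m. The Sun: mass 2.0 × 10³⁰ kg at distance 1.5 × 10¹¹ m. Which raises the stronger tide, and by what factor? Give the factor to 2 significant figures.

The Moon, by a factor of ≈ 2.2

The tide-raising term goes as M/d³ (the gradient of a 1/d² field).
The Moon: (7.3 × 10²²) / (3.8 × 10⁸)³ = 1.330 × 10⁻³
The Sun: (2.0 × 10³⁰) / (1.5 × 10¹¹)³ = 5.926 × 10⁻⁴
Ratio (larger/smaller) = 2.2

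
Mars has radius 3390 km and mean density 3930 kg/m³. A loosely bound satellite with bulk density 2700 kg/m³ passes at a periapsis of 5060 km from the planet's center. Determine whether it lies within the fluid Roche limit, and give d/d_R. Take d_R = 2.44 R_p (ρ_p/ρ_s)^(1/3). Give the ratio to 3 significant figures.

d_R = 2.44 × (3390 km) × (3930/2700)^(1/3) = 9374 km
d/d_R = (5060) / (9374) = 0.540
Since d/d_R < 1, the body is inside the Roche limit.

inside; d/d_R ≈ 0.540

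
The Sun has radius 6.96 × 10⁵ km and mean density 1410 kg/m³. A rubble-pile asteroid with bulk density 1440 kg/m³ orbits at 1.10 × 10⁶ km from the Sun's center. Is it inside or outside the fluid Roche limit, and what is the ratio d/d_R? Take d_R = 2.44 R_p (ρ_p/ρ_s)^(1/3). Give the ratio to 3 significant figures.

d_R = 2.44 × (6.96 × 10⁵ km) × (1410/1440)^(1/3) = 1.686 × 10⁶ km
d/d_R = (1.10 × 10⁶) / (1.686 × 10⁶) = 0.652
Since d/d_R < 1, the body is inside the Roche limit.

inside; d/d_R ≈ 0.652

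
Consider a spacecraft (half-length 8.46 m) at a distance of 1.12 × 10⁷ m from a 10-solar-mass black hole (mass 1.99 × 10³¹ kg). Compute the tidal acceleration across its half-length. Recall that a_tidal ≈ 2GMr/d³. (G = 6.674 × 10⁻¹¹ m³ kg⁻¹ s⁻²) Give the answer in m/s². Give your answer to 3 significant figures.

1.60 × 10¹ m/s²

Δa = 2GMr/d³
   = 2 × (6.674 × 10⁻¹¹) × (1.99 × 10³¹) × (8.46) / (1.12 × 10⁷)³
   = 1.60 × 10¹ m/s²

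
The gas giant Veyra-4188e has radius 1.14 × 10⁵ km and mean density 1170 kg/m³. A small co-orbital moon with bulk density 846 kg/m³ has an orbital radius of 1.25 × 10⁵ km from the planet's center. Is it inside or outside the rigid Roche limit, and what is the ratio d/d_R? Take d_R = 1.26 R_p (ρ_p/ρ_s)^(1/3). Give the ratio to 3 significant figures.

inside; d/d_R ≈ 0.781

d_R = 1.26 × (1.14 × 10⁵ km) × (1170/846)^(1/3) = 1.600 × 10⁵ km
d/d_R = (1.25 × 10⁵) / (1.600 × 10⁵) = 0.781
Since d/d_R < 1, the body is inside the Roche limit.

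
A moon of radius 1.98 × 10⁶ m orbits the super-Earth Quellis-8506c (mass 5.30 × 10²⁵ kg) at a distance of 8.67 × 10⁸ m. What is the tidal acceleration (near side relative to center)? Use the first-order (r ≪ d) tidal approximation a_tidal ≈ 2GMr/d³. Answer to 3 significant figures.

2.15 × 10⁻⁵ m/s²

The tidal stretch is the gradient of GM/d² times the body's extent r, hence the 1/d³ dependence.
Δa = 2GMr/d³
   = 2 × (6.674 × 10⁻¹¹) × (5.30 × 10²⁵) × (1.98 × 10⁶) / (8.67 × 10⁸)³
   = 2.15 × 10⁻⁵ m/s²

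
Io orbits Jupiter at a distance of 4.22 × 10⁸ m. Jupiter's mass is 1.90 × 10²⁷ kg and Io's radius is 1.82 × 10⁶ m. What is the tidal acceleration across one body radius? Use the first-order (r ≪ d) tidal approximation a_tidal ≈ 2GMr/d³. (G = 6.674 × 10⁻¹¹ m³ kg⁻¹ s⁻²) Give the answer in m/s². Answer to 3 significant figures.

6.14 × 10⁻³ m/s²

Δa = 2GMr/d³
   = 2 × (6.674 × 10⁻¹¹) × (1.90 × 10²⁷) × (1.82 × 10⁶) / (4.22 × 10⁸)³
   = 6.14 × 10⁻³ m/s²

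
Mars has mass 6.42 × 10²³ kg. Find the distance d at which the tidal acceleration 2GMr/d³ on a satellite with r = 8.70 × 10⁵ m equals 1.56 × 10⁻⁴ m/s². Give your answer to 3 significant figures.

2GMr/d³ = a_tidal  ⇒  d = (2GMr / a_tidal)^(1/3)
d = (2 × 6.674×10⁻¹¹ × (6.42 × 10²³) × (8.70 × 10⁵) / (1.56 × 10⁻⁴))^(1/3)
  = 7.82 × 10⁷ m

7.82 × 10⁷ m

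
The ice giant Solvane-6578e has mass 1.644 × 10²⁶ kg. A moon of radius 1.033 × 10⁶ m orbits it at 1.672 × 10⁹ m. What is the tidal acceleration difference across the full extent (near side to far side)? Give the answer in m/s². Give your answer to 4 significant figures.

9.699 × 10⁻⁶ m/s²

Δg = 4GMr/d³
   = 4 × (6.674 × 10⁻¹¹) × (1.644 × 10²⁶) × (1.033 × 10⁶) / (1.672 × 10⁹)³
   = 9.699 × 10⁻⁶ m/s²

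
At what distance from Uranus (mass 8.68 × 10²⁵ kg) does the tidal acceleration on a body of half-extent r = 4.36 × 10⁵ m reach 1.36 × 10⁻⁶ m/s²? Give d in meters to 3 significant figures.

1.55 × 10⁹ m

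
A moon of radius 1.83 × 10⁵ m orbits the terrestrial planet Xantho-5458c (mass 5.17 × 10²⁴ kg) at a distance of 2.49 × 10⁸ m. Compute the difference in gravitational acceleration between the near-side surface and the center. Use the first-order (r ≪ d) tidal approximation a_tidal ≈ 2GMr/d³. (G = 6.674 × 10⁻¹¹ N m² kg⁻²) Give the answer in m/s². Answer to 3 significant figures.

8.18 × 10⁻⁶ m/s²

Differencing GM/(d−r)² and GM/d² to first order in r/d gives 2GMr/d³.
Δg = 2GMr/d³
   = 2 × (6.674 × 10⁻¹¹) × (5.17 × 10²⁴) × (1.83 × 10⁵) / (2.49 × 10⁸)³
   = 8.18 × 10⁻⁶ m/s²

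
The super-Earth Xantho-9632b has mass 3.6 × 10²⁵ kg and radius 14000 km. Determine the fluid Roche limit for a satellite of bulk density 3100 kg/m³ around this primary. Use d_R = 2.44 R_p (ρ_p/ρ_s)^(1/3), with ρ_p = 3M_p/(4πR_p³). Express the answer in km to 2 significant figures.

34000 km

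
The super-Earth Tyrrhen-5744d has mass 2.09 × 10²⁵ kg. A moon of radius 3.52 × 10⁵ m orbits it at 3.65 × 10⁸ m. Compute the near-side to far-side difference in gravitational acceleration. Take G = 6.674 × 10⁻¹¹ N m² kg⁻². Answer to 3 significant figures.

Differencing GM/(d−r)² and GM/(d+r)² to first order in r/d gives 4GMr/d³.
Δg = 4GMr/d³
   = 4 × (6.674 × 10⁻¹¹) × (2.09 × 10²⁵) × (3.52 × 10⁵) / (3.65 × 10⁸)³
   = 4.04 × 10⁻⁵ m/s²

4.04 × 10⁻⁵ m/s²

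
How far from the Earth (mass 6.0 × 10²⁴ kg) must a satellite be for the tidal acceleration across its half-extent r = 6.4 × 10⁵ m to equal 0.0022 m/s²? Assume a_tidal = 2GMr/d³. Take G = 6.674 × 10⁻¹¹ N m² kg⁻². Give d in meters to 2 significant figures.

2GMr/d³ = a_tidal  ⇒  d = (2GMr / a_tidal)^(1/3)
d = (2 × 6.674×10⁻¹¹ × (6.0 × 10²⁴) × (6.4 × 10⁵) / (0.0022))^(1/3)
  = 6.2 × 10⁷ m

6.2 × 10⁷ m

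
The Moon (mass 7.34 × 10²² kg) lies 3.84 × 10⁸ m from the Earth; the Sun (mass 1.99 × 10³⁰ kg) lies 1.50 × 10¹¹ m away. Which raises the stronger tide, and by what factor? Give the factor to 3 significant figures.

Compare M/d³ for the two perturbers:
The Moon: (7.34 × 10²²) / (3.84 × 10⁸)³ = 1.296 × 10⁻³
The Sun: (1.99 × 10³⁰) / (1.50 × 10¹¹)³ = 5.896 × 10⁻⁴
Ratio (larger/smaller) = 2.20

The Moon, by a factor of ≈ 2.20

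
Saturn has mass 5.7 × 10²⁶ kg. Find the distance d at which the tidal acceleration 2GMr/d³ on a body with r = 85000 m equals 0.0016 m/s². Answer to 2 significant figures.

2GMr/d³ = a_tidal  ⇒  d = (2GMr / a_tidal)^(1/3)
d = (2 × 6.674×10⁻¹¹ × (5.7 × 10²⁶) × (85000) / (0.0016))^(1/3)
  = 1.6 × 10⁸ m

1.6 × 10⁸ m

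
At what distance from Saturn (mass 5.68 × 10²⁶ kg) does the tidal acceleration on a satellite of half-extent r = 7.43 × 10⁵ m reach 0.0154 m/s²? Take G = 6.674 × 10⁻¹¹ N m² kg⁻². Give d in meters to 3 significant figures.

2GMr/d³ = a_tidal  ⇒  d = (2GMr / a_tidal)^(1/3)
d = (2 × 6.674×10⁻¹¹ × (5.68 × 10²⁶) × (7.43 × 10⁵) / (0.0154))^(1/3)
  = 1.54 × 10⁸ m

1.54 × 10⁸ m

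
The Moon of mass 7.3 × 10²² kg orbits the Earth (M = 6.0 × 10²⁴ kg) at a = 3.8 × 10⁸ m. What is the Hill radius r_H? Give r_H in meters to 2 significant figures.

6.1 × 10⁷ m

r_H ≈ a (m/3M)^(1/3)
    = (3.8 × 10⁸) × (7.3 × 10²² / (3 × 6.0 × 10²⁴))^(1/3)
    = 6.1 × 10⁷ m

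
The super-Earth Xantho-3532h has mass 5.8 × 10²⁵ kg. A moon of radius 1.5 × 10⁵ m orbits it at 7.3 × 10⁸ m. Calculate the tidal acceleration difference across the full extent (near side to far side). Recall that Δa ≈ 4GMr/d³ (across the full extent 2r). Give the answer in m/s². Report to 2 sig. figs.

Δg = 4GMr/d³
   = 4 × (6.674 × 10⁻¹¹) × (5.8 × 10²⁵) × (1.5 × 10⁵) / (7.3 × 10⁸)³
   = 6.0 × 10⁻⁶ m/s²

6.0 × 10⁻⁶ m/s²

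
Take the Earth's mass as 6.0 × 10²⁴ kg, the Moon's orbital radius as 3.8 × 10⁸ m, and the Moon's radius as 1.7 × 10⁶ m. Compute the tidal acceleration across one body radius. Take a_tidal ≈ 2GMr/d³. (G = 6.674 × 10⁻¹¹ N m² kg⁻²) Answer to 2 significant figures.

2.5 × 10⁻⁵ m/s²

Δg = 2GMr/d³
   = 2 × (6.674 × 10⁻¹¹) × (6.0 × 10²⁴) × (1.7 × 10⁶) / (3.8 × 10⁸)³
   = 2.5 × 10⁻⁵ m/s²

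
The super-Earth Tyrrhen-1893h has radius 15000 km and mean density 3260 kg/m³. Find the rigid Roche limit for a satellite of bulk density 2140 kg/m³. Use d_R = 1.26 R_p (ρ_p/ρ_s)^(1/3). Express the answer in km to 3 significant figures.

d_R = 1.26 × 15000 km × (3260/2140)^(1/3)
    = 21700 km

21700 km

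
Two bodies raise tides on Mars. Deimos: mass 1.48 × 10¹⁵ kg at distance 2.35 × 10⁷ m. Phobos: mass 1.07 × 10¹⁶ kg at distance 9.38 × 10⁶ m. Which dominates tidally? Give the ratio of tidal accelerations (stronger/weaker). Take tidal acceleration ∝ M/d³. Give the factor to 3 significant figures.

Phobos, by a factor of ≈ 114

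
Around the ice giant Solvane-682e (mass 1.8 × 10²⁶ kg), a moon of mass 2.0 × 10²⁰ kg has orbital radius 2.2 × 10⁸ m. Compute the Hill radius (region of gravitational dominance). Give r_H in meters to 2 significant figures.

r_H ≈ a (m/3M)^(1/3)
    = (2.2 × 10⁸) × (2.0 × 10²⁰ / (3 × 1.8 × 10²⁶))^(1/3)
    = 1.6 × 10⁶ m

1.6 × 10⁶ m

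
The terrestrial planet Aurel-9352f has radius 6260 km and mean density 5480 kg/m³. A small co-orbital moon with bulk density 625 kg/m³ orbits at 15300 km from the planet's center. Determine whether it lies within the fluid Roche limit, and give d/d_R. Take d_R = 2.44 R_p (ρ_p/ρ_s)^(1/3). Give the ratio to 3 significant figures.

inside; d/d_R ≈ 0.486

d_R = 2.44 × (6260 km) × (5480/625)^(1/3) = 31500 km
d/d_R = (15300) / (31500) = 0.486
Since d/d_R < 1, the body is inside the Roche limit.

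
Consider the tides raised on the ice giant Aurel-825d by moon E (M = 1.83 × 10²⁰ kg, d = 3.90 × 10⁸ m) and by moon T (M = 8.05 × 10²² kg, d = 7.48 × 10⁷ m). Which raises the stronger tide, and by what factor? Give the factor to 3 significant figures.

The tide-raising term goes as M/d³ (the gradient of a 1/d² field).
Moon E: (1.83 × 10²⁰) / (3.90 × 10⁸)³ = 3.085 × 10⁻⁶
Moon T: (8.05 × 10²²) / (7.48 × 10⁷)³ = 1.923 × 10⁻¹
Ratio (larger/smaller) = 62300

Moon T, by a factor of ≈ 62300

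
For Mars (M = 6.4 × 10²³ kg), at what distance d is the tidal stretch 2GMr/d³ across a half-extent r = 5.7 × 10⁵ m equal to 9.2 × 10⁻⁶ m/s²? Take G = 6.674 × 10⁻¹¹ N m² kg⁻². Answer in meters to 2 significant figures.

2GMr/d³ = a_tidal  ⇒  d = (2GMr / a_tidal)^(1/3)
d = (2 × 6.674×10⁻¹¹ × (6.4 × 10²³) × (5.7 × 10⁵) / (9.2 × 10⁻⁶))^(1/3)
  = 1.7 × 10⁸ m

1.7 × 10⁸ m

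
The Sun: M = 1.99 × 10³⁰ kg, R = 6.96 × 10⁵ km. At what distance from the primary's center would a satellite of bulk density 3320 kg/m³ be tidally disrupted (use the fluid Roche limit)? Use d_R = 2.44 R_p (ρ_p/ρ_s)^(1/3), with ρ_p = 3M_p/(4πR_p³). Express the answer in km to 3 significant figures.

ρ_p = 3M_p/(4πR_p³) = 3 × (1.99 × 10³⁰) / (4π × (6.96 × 10⁸ m)³) = 1410 kg/m³
d_R = 2.44 × 6.96 × 10⁵ km × (1410/3320)^(1/3)
    = 1.28 × 10⁶ km

1.28 × 10⁶ km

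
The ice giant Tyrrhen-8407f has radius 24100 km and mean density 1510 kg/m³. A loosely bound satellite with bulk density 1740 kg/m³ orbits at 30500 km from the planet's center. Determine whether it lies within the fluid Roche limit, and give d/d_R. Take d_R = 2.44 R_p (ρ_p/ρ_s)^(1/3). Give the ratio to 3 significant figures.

inside; d/d_R ≈ 0.544

d_R = 2.44 × (24100 km) × (1510/1740)^(1/3) = 56090 km
d/d_R = (30500) / (56090) = 0.544
Since d/d_R < 1, the body is inside the Roche limit.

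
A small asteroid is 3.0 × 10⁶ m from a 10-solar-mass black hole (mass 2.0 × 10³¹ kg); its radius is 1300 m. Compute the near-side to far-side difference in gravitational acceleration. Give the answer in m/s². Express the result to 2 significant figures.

a_tidal = 4GMr/d³
        = 4 × (6.674 × 10⁻¹¹) × (2.0 × 10³¹) × (1300) / (3.0 × 10⁶)³
        = 2.6 × 10⁵ m/s²

2.6 × 10⁵ m/s²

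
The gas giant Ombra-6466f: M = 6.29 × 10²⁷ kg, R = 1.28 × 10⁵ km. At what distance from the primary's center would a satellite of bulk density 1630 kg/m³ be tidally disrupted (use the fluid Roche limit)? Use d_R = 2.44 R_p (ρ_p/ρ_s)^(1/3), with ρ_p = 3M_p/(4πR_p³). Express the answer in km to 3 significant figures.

2.37 × 10⁵ km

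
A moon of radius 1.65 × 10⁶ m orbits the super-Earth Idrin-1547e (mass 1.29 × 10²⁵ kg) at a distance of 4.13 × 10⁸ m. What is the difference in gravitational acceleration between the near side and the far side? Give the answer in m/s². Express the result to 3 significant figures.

The field gradient is 2GM/d³; across the full diameter 2r the difference is 4GMr/d³.
Δg = 4GMr/d³
   = 4 × (6.674 × 10⁻¹¹) × (1.29 × 10²⁵) × (1.65 × 10⁶) / (4.13 × 10⁸)³
   = 8.07 × 10⁻⁵ m/s²

8.07 × 10⁻⁵ m/s²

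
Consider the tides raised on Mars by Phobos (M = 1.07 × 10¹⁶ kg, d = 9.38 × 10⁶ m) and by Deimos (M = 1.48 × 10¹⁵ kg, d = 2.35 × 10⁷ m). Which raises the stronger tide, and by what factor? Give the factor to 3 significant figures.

Compare M/d³ for the two perturbers:
Phobos: (1.07 × 10¹⁶) / (9.38 × 10⁶)³ = 1.297 × 10⁻⁵
Deimos: (1.48 × 10¹⁵) / (2.35 × 10⁷)³ = 1.140 × 10⁻⁷
Ratio (larger/smaller) = 114

Phobos, by a factor of ≈ 114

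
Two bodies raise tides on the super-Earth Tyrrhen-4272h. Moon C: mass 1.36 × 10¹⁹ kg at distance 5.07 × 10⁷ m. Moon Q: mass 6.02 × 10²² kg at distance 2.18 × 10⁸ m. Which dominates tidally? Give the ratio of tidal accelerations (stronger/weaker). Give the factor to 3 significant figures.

Moon Q, by a factor of ≈ 55.7

Tidal acceleration ∝ M/d³, so compare M/d³ for each.
Moon C: (1.36 × 10¹⁹) / (5.07 × 10⁷)³ = 1.044 × 10⁻⁴
Moon Q: (6.02 × 10²²) / (2.18 × 10⁸)³ = 5.811 × 10⁻³
Ratio (larger/smaller) = 55.7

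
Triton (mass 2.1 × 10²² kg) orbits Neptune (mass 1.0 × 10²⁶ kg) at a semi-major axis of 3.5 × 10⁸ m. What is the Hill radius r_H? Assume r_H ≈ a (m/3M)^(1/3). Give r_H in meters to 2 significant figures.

r_H ≈ a (m/3M)^(1/3)
    = (3.5 × 10⁸) × (2.1 × 10²² / (3 × 1.0 × 10²⁶))^(1/3)
    = 1.4 × 10⁷ m

1.4 × 10⁷ m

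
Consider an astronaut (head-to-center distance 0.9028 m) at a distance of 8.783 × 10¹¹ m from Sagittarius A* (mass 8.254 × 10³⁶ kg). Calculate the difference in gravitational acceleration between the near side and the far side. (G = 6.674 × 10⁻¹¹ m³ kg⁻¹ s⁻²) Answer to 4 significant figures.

a_tidal = 4GMr/d³
        = 4 × (6.674 × 10⁻¹¹) × (8.254 × 10³⁶) × (0.9028) / (8.783 × 10¹¹)³
        = 2.936 × 10⁻⁹ m/s²

2.936 × 10⁻⁹ m/s²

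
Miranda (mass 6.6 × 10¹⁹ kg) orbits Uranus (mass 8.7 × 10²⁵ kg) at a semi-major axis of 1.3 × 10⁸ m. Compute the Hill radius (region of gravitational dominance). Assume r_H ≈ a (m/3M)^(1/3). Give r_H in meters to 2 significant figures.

r_H ≈ a (m/3M)^(1/3)
    = (1.3 × 10⁸) × (6.6 × 10¹⁹ / (3 × 8.7 × 10²⁵))^(1/3)
    = 8.2 × 10⁵ m

8.2 × 10⁵ m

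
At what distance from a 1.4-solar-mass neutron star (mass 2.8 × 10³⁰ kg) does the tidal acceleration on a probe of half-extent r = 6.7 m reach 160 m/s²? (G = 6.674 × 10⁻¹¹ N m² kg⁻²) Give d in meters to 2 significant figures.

2.5 × 10⁶ m

2GMr/d³ = a_tidal  ⇒  d = (2GMr / a_tidal)^(1/3)
d = (2 × 6.674×10⁻¹¹ × (2.8 × 10³⁰) × (6.7) / (160))^(1/3)
  = 2.5 × 10⁶ m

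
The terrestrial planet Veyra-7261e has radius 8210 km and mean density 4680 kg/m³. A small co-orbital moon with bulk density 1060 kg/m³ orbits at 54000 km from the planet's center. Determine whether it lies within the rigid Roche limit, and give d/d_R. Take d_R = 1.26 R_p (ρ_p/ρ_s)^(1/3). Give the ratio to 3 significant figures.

outside; d/d_R ≈ 3.18

d_R = 1.26 × (8210 km) × (4680/1060)^(1/3) = 16970 km
d/d_R = (54000) / (16970) = 3.18
Since d/d_R > 1, the body is outside the Roche limit.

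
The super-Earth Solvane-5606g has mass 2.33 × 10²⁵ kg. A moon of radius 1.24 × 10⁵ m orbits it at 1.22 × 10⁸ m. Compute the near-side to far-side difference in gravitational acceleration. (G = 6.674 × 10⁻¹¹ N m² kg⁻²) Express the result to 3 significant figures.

4.25 × 10⁻⁴ m/s²

a_tidal = 4GMr/d³
        = 4 × (6.674 × 10⁻¹¹) × (2.33 × 10²⁵) × (1.24 × 10⁵) / (1.22 × 10⁸)³
        = 4.25 × 10⁻⁴ m/s²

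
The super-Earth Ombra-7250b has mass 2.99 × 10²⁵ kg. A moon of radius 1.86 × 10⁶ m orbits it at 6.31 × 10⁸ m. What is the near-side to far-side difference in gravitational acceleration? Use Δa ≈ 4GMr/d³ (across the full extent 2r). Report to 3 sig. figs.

5.91 × 10⁻⁵ m/s²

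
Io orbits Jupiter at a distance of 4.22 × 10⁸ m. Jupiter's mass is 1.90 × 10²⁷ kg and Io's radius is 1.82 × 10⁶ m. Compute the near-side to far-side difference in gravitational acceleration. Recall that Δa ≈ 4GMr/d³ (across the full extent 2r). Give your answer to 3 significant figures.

Differencing GM/(d−r)² and GM/(d+r)² to first order in r/d gives 4GMr/d³.
a_tidal = 4GMr/d³
        = 4 × (6.674 × 10⁻¹¹) × (1.90 × 10²⁷) × (1.82 × 10⁶) / (4.22 × 10⁸)³
        = 1.23 × 10⁻² m/s²

1.23 × 10⁻² m/s²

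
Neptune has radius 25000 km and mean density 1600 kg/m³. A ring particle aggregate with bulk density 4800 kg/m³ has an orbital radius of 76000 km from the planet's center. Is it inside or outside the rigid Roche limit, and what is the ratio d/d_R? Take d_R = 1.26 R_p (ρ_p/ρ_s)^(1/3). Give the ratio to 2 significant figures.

d_R = 1.26 × (25000 km) × (1600/4800)^(1/3) = 21840 km
d/d_R = (76000) / (21840) = 3.5
Since d/d_R > 1, the body is outside the Roche limit.

outside; d/d_R ≈ 3.5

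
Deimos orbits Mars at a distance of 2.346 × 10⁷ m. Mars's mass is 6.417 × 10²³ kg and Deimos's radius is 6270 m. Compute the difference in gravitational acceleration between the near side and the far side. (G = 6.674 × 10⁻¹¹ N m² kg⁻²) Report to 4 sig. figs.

8.319 × 10⁻⁵ m/s²

Differencing GM/(d−r)² and GM/(d+r)² to first order in r/d gives 4GMr/d³.
Δa = 4GMr/d³
   = 4 × (6.674 × 10⁻¹¹) × (6.417 × 10²³) × (6270) / (2.346 × 10⁷)³
   = 8.319 × 10⁻⁵ m/s²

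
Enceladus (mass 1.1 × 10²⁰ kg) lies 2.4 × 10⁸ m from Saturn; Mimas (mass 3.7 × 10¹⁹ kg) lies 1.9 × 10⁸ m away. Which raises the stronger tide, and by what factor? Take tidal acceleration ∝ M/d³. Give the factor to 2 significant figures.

Enceladus, by a factor of ≈ 1.5

The tide-raising term goes as M/d³ (the gradient of a 1/d² field).
Enceladus: (1.1 × 10²⁰) / (2.4 × 10⁸)³ = 7.957 × 10⁻⁶
Mimas: (3.7 × 10¹⁹) / (1.9 × 10⁸)³ = 5.394 × 10⁻⁶
Ratio (larger/smaller) = 1.5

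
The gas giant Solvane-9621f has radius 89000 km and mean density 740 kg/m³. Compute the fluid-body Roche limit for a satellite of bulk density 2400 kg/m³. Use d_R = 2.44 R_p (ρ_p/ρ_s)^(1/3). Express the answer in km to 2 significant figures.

1.5 × 10⁵ km

d_R = 2.44 × 89000 km × (740/2400)^(1/3)
    = 1.5 × 10⁵ km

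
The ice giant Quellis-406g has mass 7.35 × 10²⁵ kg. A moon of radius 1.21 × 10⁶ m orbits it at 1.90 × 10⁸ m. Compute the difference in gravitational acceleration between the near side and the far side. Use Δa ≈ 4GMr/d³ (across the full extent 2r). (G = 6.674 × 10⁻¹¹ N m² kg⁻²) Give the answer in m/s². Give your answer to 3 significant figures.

The field gradient is 2GM/d³; across the full diameter 2r the difference is 4GMr/d³.
Δa = 4GMr/d³
   = 4 × (6.674 × 10⁻¹¹) × (7.35 × 10²⁵) × (1.21 × 10⁶) / (1.90 × 10⁸)³
   = 3.46 × 10⁻³ m/s²

3.46 × 10⁻³ m/s²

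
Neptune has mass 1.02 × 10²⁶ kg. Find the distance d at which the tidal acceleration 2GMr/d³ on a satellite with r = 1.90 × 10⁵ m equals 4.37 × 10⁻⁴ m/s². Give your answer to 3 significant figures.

1.81 × 10⁸ m

2GMr/d³ = a_tidal  ⇒  d = (2GMr / a_tidal)^(1/3)
d = (2 × 6.674×10⁻¹¹ × (1.02 × 10²⁶) × (1.90 × 10⁵) / (4.37 × 10⁻⁴))^(1/3)
  = 1.81 × 10⁸ m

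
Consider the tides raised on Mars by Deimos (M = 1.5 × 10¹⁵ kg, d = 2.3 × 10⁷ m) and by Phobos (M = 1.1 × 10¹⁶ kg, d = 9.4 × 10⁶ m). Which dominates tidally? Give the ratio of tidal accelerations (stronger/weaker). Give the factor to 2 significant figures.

The tide-raising term goes as M/d³ (the gradient of a 1/d² field).
Deimos: (1.5 × 10¹⁵) / (2.3 × 10⁷)³ = 1.233 × 10⁻⁷
Phobos: (1.1 × 10¹⁶) / (9.4 × 10⁶)³ = 1.324 × 10⁻⁵
Ratio (larger/smaller) = 110

Phobos, by a factor of ≈ 110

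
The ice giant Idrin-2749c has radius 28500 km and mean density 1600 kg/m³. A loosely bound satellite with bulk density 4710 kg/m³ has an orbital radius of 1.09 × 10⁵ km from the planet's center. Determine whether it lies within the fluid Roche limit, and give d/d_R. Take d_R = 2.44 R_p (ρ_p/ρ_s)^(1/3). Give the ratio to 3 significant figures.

d_R = 2.44 × (28500 km) × (1600/4710)^(1/3) = 48520 km
d/d_R = (1.09 × 10⁵) / (48520) = 2.25
Since d/d_R > 1, the body is outside the Roche limit.

outside; d/d_R ≈ 2.25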